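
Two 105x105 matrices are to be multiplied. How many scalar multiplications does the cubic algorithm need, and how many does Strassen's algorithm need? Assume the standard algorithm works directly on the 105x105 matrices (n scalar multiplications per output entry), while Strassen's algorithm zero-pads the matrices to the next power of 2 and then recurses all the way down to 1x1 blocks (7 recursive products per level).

Matrix multiplication for 105x105 matrices:

Strassen's algorithm requires power-of-2 dimensions. Pad 105x105 to 128x128 (next power of 2).

Standard algorithm: 105^3 = 1157625 multiplications
Strassen's algorithm: 7^(log2(128)) = 7^7 = 823543 multiplications
Savings: 1157625 - 823543 = 334082 multiplications

Standard: 1157625 multiplications (105^3). Strassen: 823543 multiplications (7^7, after padding to 128x128). Strassen reduces 8 recursive multiplications to 7 at each level.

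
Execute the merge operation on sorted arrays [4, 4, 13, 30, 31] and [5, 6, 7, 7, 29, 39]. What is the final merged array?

Merging process:

Compare 4 vs 5: take 4 from left. Merged: [4]
Compare 4 vs 5: take 4 from left. Merged: [4, 4]
Compare 13 vs 5: take 5 from right. Merged: [4, 4, 5]
Compare 13 vs 6: take 6 from right. Merged: [4, 4, 5, 6]
Compare 13 vs 7: take 7 from right. Merged: [4, 4, 5, 6, 7]
Compare 13 vs 7: take 7 from right. Merged: [4, 4, 5, 6, 7, 7]
Compare 13 vs 29: take 13 from left. Merged: [4, 4, 5, 6, 7, 7, 13]
Compare 30 vs 29: take 29 from right. Merged: [4, 4, 5, 6, 7, 7, 13, 29]
Compare 30 vs 39: take 30 from left. Merged: [4, 4, 5, 6, 7, 7, 13, 29, 30]
Compare 31 vs 39: take 31 from left. Merged: [4, 4, 5, 6, 7, 7, 13, 29, 30, 31]
Append remaining from right: [39]. Merged: [4, 4, 5, 6, 7, 7, 13, 29, 30, 31, 39]

Final merged array: [4, 4, 5, 6, 7, 7, 13, 29, 30, 31, 39]
Total comparisons: 10

The merged array is [4, 4, 5, 6, 7, 7, 13, 29, 30, 31, 39], requiring 10 comparisons. The merge step runs in O(n) time where n is the total number of elements.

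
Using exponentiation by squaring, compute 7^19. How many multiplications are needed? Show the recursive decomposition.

Computing 7^19 by squaring (build up from 7^1; each line after the first costs one multiplication):

7^1 = 7
7^2 = (7^1)^2 = 7^2 = 49
7^4 = (7^2)^2 = 49^2 = 2401
7^8 = (7^4)^2 = 2401^2 = 5764801
7^9 = 7 * 7^8 = 7 * 5764801 = 40353607
7^18 = (7^9)^2 = 40353607^2 = 1628413597910449
7^19 = 7 * 7^18 = 7 * 1628413597910449 = 11398895185373143

Result: 11398895185373143
Multiplications needed: 6 (6 lines after 7^1)

7^19 = 11398895185373143. Using exponentiation by squaring, this requires 6 multiplications. The key idea: if the exponent is even, square the half-power; if odd, multiply by the base once.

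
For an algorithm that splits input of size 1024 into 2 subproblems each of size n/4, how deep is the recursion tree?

For divide and conquer with division factor 4:

Problem sizes at each level:
Level 0: 1024
Level 1: 256
Level 2: 64
Level 3: 16
Level 4: 4
Level 5: 1

The root is level 0 and the size-1 base case is level 5 (the tree spans levels 0 through 5, i.e. 6 levels counting the root), so the depth is the number of divisions: log_4(1024) = 5

The recursion tree depth is log_4(1024) = 5. At each level, the problem size is divided by 4, so it takes 5 divisions to reduce to a base case of size 1. The algorithm makes 2 recursive calls at each level.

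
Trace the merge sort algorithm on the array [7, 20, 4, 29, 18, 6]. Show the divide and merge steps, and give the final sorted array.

Merge sort trace:

Split: [7, 20, 4, 29, 18, 6] -> [7, 20, 4] and [29, 18, 6]
  Split: [7, 20, 4] -> [7] and [20, 4]
    Split: [20, 4] -> [20] and [4]
    Merge: [20] + [4] -> [4, 20]
  Merge: [7] + [4, 20] -> [4, 7, 20]
  Split: [29, 18, 6] -> [29] and [18, 6]
    Split: [18, 6] -> [18] and [6]
    Merge: [18] + [6] -> [6, 18]
  Merge: [29] + [6, 18] -> [6, 18, 29]
Merge: [4, 7, 20] + [6, 18, 29] -> [4, 6, 7, 18, 20, 29]

Final sorted array: [4, 6, 7, 18, 20, 29]

The merge sort proceeds by recursively splitting the array and merging sorted halves.
After all merges, the sorted array is [4, 6, 7, 18, 20, 29].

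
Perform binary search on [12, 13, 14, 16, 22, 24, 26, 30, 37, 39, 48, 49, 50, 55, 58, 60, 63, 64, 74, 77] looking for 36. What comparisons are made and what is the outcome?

Binary search for 36 in [12, 13, 14, 16, 22, 24, 26, 30, 37, 39, 48, 49, 50, 55, 58, 60, 63, 64, 74, 77]:

lo=0, hi=19, mid=9, arr[mid]=39 -> 39 > 36, search left half
lo=0, hi=8, mid=4, arr[mid]=22 -> 22 < 36, search right half
lo=5, hi=8, mid=6, arr[mid]=26 -> 26 < 36, search right half
lo=7, hi=8, mid=7, arr[mid]=30 -> 30 < 36, search right half
lo=8, hi=8, mid=8, arr[mid]=37 -> 37 > 36, search left half
lo=8 > hi=7, target 36 not found

Binary search determines that 36 is not in the array after 5 comparisons. The search space was exhausted without finding the target.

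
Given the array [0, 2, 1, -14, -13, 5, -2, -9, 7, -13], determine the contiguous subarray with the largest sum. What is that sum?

Using Kadane's algorithm on [0, 2, 1, -14, -13, 5, -2, -9, 7, -13]:

Scanning through the array:
Position 1 (value 2): max_ending_here = 2, max_so_far = 2
Position 2 (value 1): max_ending_here = 3, max_so_far = 3
Position 3 (value -14): max_ending_here = -11, max_so_far = 3
Position 4 (value -13): max_ending_here = -13, max_so_far = 3
Position 5 (value 5): max_ending_here = 5, max_so_far = 5
Position 6 (value -2): max_ending_here = 3, max_so_far = 5
Position 7 (value -9): max_ending_here = -6, max_so_far = 5
Position 8 (value 7): max_ending_here = 7, max_so_far = 7
Position 9 (value -13): max_ending_here = -6, max_so_far = 7

Maximum subarray: [7]
Maximum sum: 7

The maximum subarray is [7] with sum 7. This subarray runs from index 8 to index 8.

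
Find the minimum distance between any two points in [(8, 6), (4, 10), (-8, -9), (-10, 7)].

Computing all pairwise distances among 4 points:

d((8, 6), (4, 10)) = 5.6569 <-- minimum
d((8, 6), (-8, -9)) = 21.9317
d((8, 6), (-10, 7)) = 18.0278
d((4, 10), (-8, -9)) = 22.4722
d((4, 10), (-10, 7)) = 14.3178
d((-8, -9), (-10, 7)) = 16.1245

Closest pair: (8, 6) and (4, 10) with distance 5.6569

The closest pair is (8, 6) and (4, 10) with Euclidean distance 5.6569. For 4 points, brute-force pairwise comparison is shown above. For large n, the divide-and-conquer algorithm (sort by x, recurse on halves, check the dividing strip) achieves O(n log n).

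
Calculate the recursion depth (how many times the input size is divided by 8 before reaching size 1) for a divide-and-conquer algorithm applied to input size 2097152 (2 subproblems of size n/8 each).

For divide and conquer with division factor 8:

Problem sizes at each level:
Level 0: 2097152
Level 1: 262144
Level 2: 32768
Level 3: 4096
Level 4: 512
Level 5: 64
Level 6: 8
Level 7: 1

The root is level 0 and the size-1 base case is level 7 (the tree spans levels 0 through 7, i.e. 8 levels counting the root), so the depth is the number of divisions: log_8(2097152) = 7

The recursion tree depth is log_8(2097152) = 7. At each level, the problem size is divided by 8, so it takes 7 divisions to reduce to a base case of size 1. The algorithm makes 2 recursive calls at each level.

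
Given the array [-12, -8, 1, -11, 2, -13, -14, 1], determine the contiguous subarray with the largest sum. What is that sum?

Using Kadane's algorithm on [-12, -8, 1, -11, 2, -13, -14, 1]:

Scanning through the array:
Position 1 (value -8): max_ending_here = -8, max_so_far = -8
Position 2 (value 1): max_ending_here = 1, max_so_far = 1
Position 3 (value -11): max_ending_here = -10, max_so_far = 1
Position 4 (value 2): max_ending_here = 2, max_so_far = 2
Position 5 (value -13): max_ending_here = -11, max_so_far = 2
Position 6 (value -14): max_ending_here = -14, max_so_far = 2
Position 7 (value 1): max_ending_here = 1, max_so_far = 2

Maximum subarray: [2]
Maximum sum: 2

The maximum subarray is [2] with sum 2. This subarray runs from index 4 to index 4.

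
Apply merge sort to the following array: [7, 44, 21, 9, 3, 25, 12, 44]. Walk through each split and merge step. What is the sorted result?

Merge sort trace:

Split: [7, 44, 21, 9, 3, 25, 12, 44] -> [7, 44, 21, 9] and [3, 25, 12, 44]
  Split: [7, 44, 21, 9] -> [7, 44] and [21, 9]
    Split: [7, 44] -> [7] and [44]
    Merge: [7] + [44] -> [7, 44]
    Split: [21, 9] -> [21] and [9]
    Merge: [21] + [9] -> [9, 21]
  Merge: [7, 44] + [9, 21] -> [7, 9, 21, 44]
  Split: [3, 25, 12, 44] -> [3, 25] and [12, 44]
    Split: [3, 25] -> [3] and [25]
    Merge: [3] + [25] -> [3, 25]
    Split: [12, 44] -> [12] and [44]
    Merge: [12] + [44] -> [12, 44]
  Merge: [3, 25] + [12, 44] -> [3, 12, 25, 44]
Merge: [7, 9, 21, 44] + [3, 12, 25, 44] -> [3, 7, 9, 12, 21, 25, 44, 44]

Final sorted array: [3, 7, 9, 12, 21, 25, 44, 44]

The merge sort proceeds by recursively splitting the array and merging sorted halves.
After all merges, the sorted array is [3, 7, 9, 12, 21, 25, 44, 44].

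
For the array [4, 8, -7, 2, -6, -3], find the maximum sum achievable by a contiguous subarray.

Using Kadane's algorithm on [4, 8, -7, 2, -6, -3]:

Scanning through the array:
Position 1 (value 8): max_ending_here = 12, max_so_far = 12
Position 2 (value -7): max_ending_here = 5, max_so_far = 12
Position 3 (value 2): max_ending_here = 7, max_so_far = 12
Position 4 (value -6): max_ending_here = 1, max_so_far = 12
Position 5 (value -3): max_ending_here = -2, max_so_far = 12

Maximum subarray: [4, 8]
Maximum sum: 12

The maximum subarray is [4, 8] with sum 12. This subarray runs from index 0 to index 1.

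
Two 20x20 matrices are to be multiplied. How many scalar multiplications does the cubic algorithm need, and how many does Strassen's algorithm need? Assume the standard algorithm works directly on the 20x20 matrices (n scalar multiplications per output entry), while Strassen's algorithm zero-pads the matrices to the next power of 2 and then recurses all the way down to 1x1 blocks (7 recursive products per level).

Matrix multiplication for 20x20 matrices:

Strassen's algorithm requires power-of-2 dimensions. Pad 20x20 to 32x32 (next power of 2).

Standard algorithm: 20^3 = 8000 multiplications
Strassen's algorithm: 7^(log2(32)) = 7^5 = 16807 multiplications
Difference: 8000 - 16807 = -8807 (Strassen uses MORE here due to padding overhead — for small or just-over-power-of-2 n, padding can outweigh the per-level savings)

Standard: 8000 multiplications (20^3). Strassen: 16807 multiplications (7^5, after padding to 32x32). Strassen reduces 8 recursive multiplications to 7 at each level.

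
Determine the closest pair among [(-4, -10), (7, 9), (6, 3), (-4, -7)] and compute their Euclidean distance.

Computing all pairwise distances among 4 points:

d((-4, -10), (7, 9)) = 21.9545
d((-4, -10), (6, 3)) = 16.4012
d((-4, -10), (-4, -7)) = 3.0 <-- minimum
d((7, 9), (6, 3)) = 6.0828
d((7, 9), (-4, -7)) = 19.4165
d((6, 3), (-4, -7)) = 14.1421

Closest pair: (-4, -10) and (-4, -7) with distance 3.0

The closest pair is (-4, -10) and (-4, -7) with Euclidean distance 3.0. For 4 points, brute-force pairwise comparison is shown above. For large n, the divide-and-conquer algorithm (sort by x, recurse on halves, check the dividing strip) achieves O(n log n).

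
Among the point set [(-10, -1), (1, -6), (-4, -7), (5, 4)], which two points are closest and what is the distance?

Computing all pairwise distances among 4 points:

d((-10, -1), (1, -6)) = 12.083
d((-10, -1), (-4, -7)) = 8.4853
d((-10, -1), (5, 4)) = 15.8114
d((1, -6), (-4, -7)) = 5.099 <-- minimum
d((1, -6), (5, 4)) = 10.7703
d((-4, -7), (5, 4)) = 14.2127

Closest pair: (1, -6) and (-4, -7) with distance 5.099

The closest pair is (1, -6) and (-4, -7) with Euclidean distance 5.099. For 4 points, brute-force pairwise comparison is shown above. For large n, the divide-and-conquer algorithm (sort by x, recurse on halves, check the dividing strip) achieves O(n log n).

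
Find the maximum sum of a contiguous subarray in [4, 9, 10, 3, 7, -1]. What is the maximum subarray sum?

Using Kadane's algorithm on [4, 9, 10, 3, 7, -1]:

Scanning through the array:
Position 1 (value 9): max_ending_here = 13, max_so_far = 13
Position 2 (value 10): max_ending_here = 23, max_so_far = 23
Position 3 (value 3): max_ending_here = 26, max_so_far = 26
Position 4 (value 7): max_ending_here = 33, max_so_far = 33
Position 5 (value -1): max_ending_here = 32, max_so_far = 33

Maximum subarray: [4, 9, 10, 3, 7]
Maximum sum: 33

The maximum subarray is [4, 9, 10, 3, 7] with sum 33. This subarray runs from index 0 to index 4.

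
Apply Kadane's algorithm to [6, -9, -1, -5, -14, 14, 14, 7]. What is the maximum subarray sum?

Using Kadane's algorithm on [6, -9, -1, -5, -14, 14, 14, 7]:

Scanning through the array:
Position 1 (value -9): max_ending_here = -3, max_so_far = 6
Position 2 (value -1): max_ending_here = -1, max_so_far = 6
Position 3 (value -5): max_ending_here = -5, max_so_far = 6
Position 4 (value -14): max_ending_here = -14, max_so_far = 6
Position 5 (value 14): max_ending_here = 14, max_so_far = 14
Position 6 (value 14): max_ending_here = 28, max_so_far = 28
Position 7 (value 7): max_ending_here = 35, max_so_far = 35

Maximum subarray: [14, 14, 7]
Maximum sum: 35

The maximum subarray is [14, 14, 7] with sum 35. This subarray runs from index 5 to index 7.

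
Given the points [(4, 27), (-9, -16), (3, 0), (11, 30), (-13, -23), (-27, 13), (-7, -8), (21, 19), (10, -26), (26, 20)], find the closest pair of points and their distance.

Computing all pairwise distances among 10 points:

d((4, 27), (-9, -16)) = 44.9222
d((4, 27), (3, 0)) = 27.0185
d((4, 27), (11, 30)) = 7.6158
d((4, 27), (-13, -23)) = 52.811
d((4, 27), (-27, 13)) = 34.0147
d((4, 27), (-7, -8)) = 36.6879
d((4, 27), (21, 19)) = 18.7883
d((4, 27), (10, -26)) = 53.3385
d((4, 27), (26, 20)) = 23.0868
d((-9, -16), (3, 0)) = 20.0
d((-9, -16), (11, 30)) = 50.1597
d((-9, -16), (-13, -23)) = 8.0623
d((-9, -16), (-27, 13)) = 34.1321
d((-9, -16), (-7, -8)) = 8.2462
d((-9, -16), (21, 19)) = 46.0977
d((-9, -16), (10, -26)) = 21.4709
d((-9, -16), (26, 20)) = 50.2096
d((3, 0), (11, 30)) = 31.0483
d((3, 0), (-13, -23)) = 28.0179
d((3, 0), (-27, 13)) = 32.6956
d((3, 0), (-7, -8)) = 12.8062
d((3, 0), (21, 19)) = 26.1725
d((3, 0), (10, -26)) = 26.9258
d((3, 0), (26, 20)) = 30.4795
d((11, 30), (-13, -23)) = 58.1808
d((11, 30), (-27, 13)) = 41.6293
d((11, 30), (-7, -8)) = 42.0476
d((11, 30), (21, 19)) = 14.8661
d((11, 30), (10, -26)) = 56.0089
d((11, 30), (26, 20)) = 18.0278
d((-13, -23), (-27, 13)) = 38.6264
d((-13, -23), (-7, -8)) = 16.1555
d((-13, -23), (21, 19)) = 54.037
d((-13, -23), (10, -26)) = 23.1948
d((-13, -23), (26, 20)) = 58.0517
d((-27, 13), (-7, -8)) = 29.0
d((-27, 13), (21, 19)) = 48.3735
d((-27, 13), (10, -26)) = 53.7587
d((-27, 13), (26, 20)) = 53.4603
d((-7, -8), (21, 19)) = 38.8973
d((-7, -8), (10, -26)) = 24.7588
d((-7, -8), (26, 20)) = 43.2782
d((21, 19), (10, -26)) = 46.3249
d((21, 19), (26, 20)) = 5.099 <-- minimum
d((10, -26), (26, 20)) = 48.7032

Closest pair: (21, 19) and (26, 20) with distance 5.099

The closest pair is (21, 19) and (26, 20) with Euclidean distance 5.099. For 10 points, brute-force pairwise comparison is shown above. For large n, the divide-and-conquer algorithm (sort by x, recurse on halves, check the dividing strip) achieves O(n log n).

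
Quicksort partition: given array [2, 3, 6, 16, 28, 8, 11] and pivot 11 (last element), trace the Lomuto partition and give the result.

Lomuto partition with pivot = 11:

Initial array: [2, 3, 6, 16, 28, 8, 11]

arr[0]=2 <= 11: swap with position 0, array becomes [2, 3, 6, 16, 28, 8, 11]
arr[1]=3 <= 11: swap with position 1, array becomes [2, 3, 6, 16, 28, 8, 11]
arr[2]=6 <= 11: swap with position 2, array becomes [2, 3, 6, 16, 28, 8, 11]
arr[3]=16 > 11: no swap
arr[4]=28 > 11: no swap
arr[5]=8 <= 11: swap with position 3, array becomes [2, 3, 6, 8, 28, 16, 11]

Place pivot at position 4: [2, 3, 6, 8, 11, 16, 28]
Pivot position: 4

After partitioning with pivot 11, the array becomes [2, 3, 6, 8, 11, 16, 28]. The pivot is placed at index 4. All elements to the left of the pivot are <= 11, and all elements to the right are > 11.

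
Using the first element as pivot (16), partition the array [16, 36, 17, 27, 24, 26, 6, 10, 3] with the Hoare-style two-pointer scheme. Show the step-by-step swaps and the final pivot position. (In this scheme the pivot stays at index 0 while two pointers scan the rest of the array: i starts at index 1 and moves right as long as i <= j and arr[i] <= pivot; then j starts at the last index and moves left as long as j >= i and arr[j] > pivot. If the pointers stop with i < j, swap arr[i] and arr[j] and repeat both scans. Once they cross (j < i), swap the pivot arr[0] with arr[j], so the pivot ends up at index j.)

Hoare-style two-pointer partition with pivot = 16:

Initial array: [16, 36, 17, 27, 24, 26, 6, 10, 3]

Pointers start at i = 1, j = 8.
i stops at index 1 (arr[1]=36 > 16), j stops at index 8 (arr[8]=3 <= 16): swap arr[1] and arr[8], array becomes [16, 3, 17, 27, 24, 26, 6, 10, 36]
i stops at index 2 (arr[2]=17 > 16), j stops at index 7 (arr[7]=10 <= 16): swap arr[2] and arr[7], array becomes [16, 3, 10, 27, 24, 26, 6, 17, 36]
i stops at index 3 (arr[3]=27 > 16), j stops at index 6 (arr[6]=6 <= 16): swap arr[3] and arr[6], array becomes [16, 3, 10, 6, 24, 26, 27, 17, 36]
i ends at 4, j ends at 3: the pointers have crossed (j < i), so scanning stops.

Swap pivot arr[0] with arr[3] to place pivot at position 3: [6, 3, 10, 16, 24, 26, 27, 17, 36]
Pivot position: 3

After partitioning with pivot 16, the array becomes [6, 3, 10, 16, 24, 26, 27, 17, 36]. The pivot is placed at index 3. All elements to the left of the pivot are <= 16, and all elements to the right are > 16.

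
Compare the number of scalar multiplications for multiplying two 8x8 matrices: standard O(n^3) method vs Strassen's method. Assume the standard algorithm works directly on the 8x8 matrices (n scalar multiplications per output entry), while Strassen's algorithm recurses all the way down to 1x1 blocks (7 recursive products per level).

Matrix multiplication for 8x8 matrices:

Standard algorithm: 8^3 = 512 multiplications
Strassen's algorithm: 7^(log2(8)) = 7^3 = 343 multiplications
Savings: 512 - 343 = 169 multiplications

Standard: 512 multiplications (8^3). Strassen: 343 multiplications (7^3). Strassen reduces 8 recursive multiplications to 7 at each level.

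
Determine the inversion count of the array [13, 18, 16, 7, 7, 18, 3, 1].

Finding inversions in [13, 18, 16, 7, 7, 18, 3, 1]:

(0, 3): arr[0]=13 > arr[3]=7
(0, 4): arr[0]=13 > arr[4]=7
(0, 6): arr[0]=13 > arr[6]=3
(0, 7): arr[0]=13 > arr[7]=1
(1, 2): arr[1]=18 > arr[2]=16
(1, 3): arr[1]=18 > arr[3]=7
(1, 4): arr[1]=18 > arr[4]=7
(1, 6): arr[1]=18 > arr[6]=3
(1, 7): arr[1]=18 > arr[7]=1
(2, 3): arr[2]=16 > arr[3]=7
(2, 4): arr[2]=16 > arr[4]=7
(2, 6): arr[2]=16 > arr[6]=3
(2, 7): arr[2]=16 > arr[7]=1
(3, 6): arr[3]=7 > arr[6]=3
(3, 7): arr[3]=7 > arr[7]=1
(4, 6): arr[4]=7 > arr[6]=3
(4, 7): arr[4]=7 > arr[7]=1
(5, 6): arr[5]=18 > arr[6]=3
(5, 7): arr[5]=18 > arr[7]=1
(6, 7): arr[6]=3 > arr[7]=1

Total inversions: 20

The array has 20 inversion(s): (0,3), (0,4), (0,6), (0,7), (1,2), (1,3), (1,4), (1,6), (1,7), (2,3), (2,4), (2,6), (2,7), (3,6), (3,7), (4,6), (4,7), (5,6), (5,7), (6,7). Each pair (i,j) satisfies i < j and arr[i] > arr[j].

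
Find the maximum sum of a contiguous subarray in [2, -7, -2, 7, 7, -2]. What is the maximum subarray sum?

Using Kadane's algorithm on [2, -7, -2, 7, 7, -2]:

Scanning through the array:
Position 1 (value -7): max_ending_here = -5, max_so_far = 2
Position 2 (value -2): max_ending_here = -2, max_so_far = 2
Position 3 (value 7): max_ending_here = 7, max_so_far = 7
Position 4 (value 7): max_ending_here = 14, max_so_far = 14
Position 5 (value -2): max_ending_here = 12, max_so_far = 14

Maximum subarray: [7, 7]
Maximum sum: 14

The maximum subarray is [7, 7] with sum 14. This subarray runs from index 3 to index 4.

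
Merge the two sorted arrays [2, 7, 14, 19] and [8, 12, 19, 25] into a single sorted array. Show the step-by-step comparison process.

Merging process:

Compare 2 vs 8: take 2 from left. Merged: [2]
Compare 7 vs 8: take 7 from left. Merged: [2, 7]
Compare 14 vs 8: take 8 from right. Merged: [2, 7, 8]
Compare 14 vs 12: take 12 from right. Merged: [2, 7, 8, 12]
Compare 14 vs 19: take 14 from left. Merged: [2, 7, 8, 12, 14]
Compare 19 vs 19: take 19 from left. Merged: [2, 7, 8, 12, 14, 19]
Append remaining from right: [19, 25]. Merged: [2, 7, 8, 12, 14, 19, 19, 25]

Final merged array: [2, 7, 8, 12, 14, 19, 19, 25]
Total comparisons: 6

The merged array is [2, 7, 8, 12, 14, 19, 19, 25], requiring 6 comparisons. The merge step runs in O(n) time where n is the total number of elements.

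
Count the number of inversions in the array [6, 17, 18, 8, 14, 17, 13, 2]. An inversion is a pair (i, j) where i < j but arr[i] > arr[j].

Finding inversions in [6, 17, 18, 8, 14, 17, 13, 2]:

(0, 7): arr[0]=6 > arr[7]=2
(1, 3): arr[1]=17 > arr[3]=8
(1, 4): arr[1]=17 > arr[4]=14
(1, 6): arr[1]=17 > arr[6]=13
(1, 7): arr[1]=17 > arr[7]=2
(2, 3): arr[2]=18 > arr[3]=8
(2, 4): arr[2]=18 > arr[4]=14
(2, 5): arr[2]=18 > arr[5]=17
(2, 6): arr[2]=18 > arr[6]=13
(2, 7): arr[2]=18 > arr[7]=2
(3, 7): arr[3]=8 > arr[7]=2
(4, 6): arr[4]=14 > arr[6]=13
(4, 7): arr[4]=14 > arr[7]=2
(5, 6): arr[5]=17 > arr[6]=13
(5, 7): arr[5]=17 > arr[7]=2
(6, 7): arr[6]=13 > arr[7]=2

Total inversions: 16

The array has 16 inversion(s): (0,7), (1,3), (1,4), (1,6), (1,7), (2,3), (2,4), (2,5), (2,6), (2,7), (3,7), (4,6), (4,7), (5,6), (5,7), (6,7). Each pair (i,j) satisfies i < j and arr[i] > arr[j].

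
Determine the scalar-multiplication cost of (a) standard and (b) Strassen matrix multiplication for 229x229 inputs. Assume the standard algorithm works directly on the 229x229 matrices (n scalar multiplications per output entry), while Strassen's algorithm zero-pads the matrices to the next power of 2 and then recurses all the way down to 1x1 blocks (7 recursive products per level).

Matrix multiplication for 229x229 matrices:

Strassen's algorithm requires power-of-2 dimensions. Pad 229x229 to 256x256 (next power of 2).

Standard algorithm: 229^3 = 12008989 multiplications
Strassen's algorithm: 7^(log2(256)) = 7^8 = 5764801 multiplications
Savings: 12008989 - 5764801 = 6244188 multiplications

Standard: 12008989 multiplications (229^3). Strassen: 5764801 multiplications (7^8, after padding to 256x256). Strassen reduces 8 recursive multiplications to 7 at each level.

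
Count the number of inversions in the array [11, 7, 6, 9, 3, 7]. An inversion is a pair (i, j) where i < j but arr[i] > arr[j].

Finding inversions in [11, 7, 6, 9, 3, 7]:

(0, 1): arr[0]=11 > arr[1]=7
(0, 2): arr[0]=11 > arr[2]=6
(0, 3): arr[0]=11 > arr[3]=9
(0, 4): arr[0]=11 > arr[4]=3
(0, 5): arr[0]=11 > arr[5]=7
(1, 2): arr[1]=7 > arr[2]=6
(1, 4): arr[1]=7 > arr[4]=3
(2, 4): arr[2]=6 > arr[4]=3
(3, 4): arr[3]=9 > arr[4]=3
(3, 5): arr[3]=9 > arr[5]=7

Total inversions: 10

The array has 10 inversion(s): (0,1), (0,2), (0,3), (0,4), (0,5), (1,2), (1,4), (2,4), (3,4), (3,5). Each pair (i,j) satisfies i < j and arr[i] > arr[j].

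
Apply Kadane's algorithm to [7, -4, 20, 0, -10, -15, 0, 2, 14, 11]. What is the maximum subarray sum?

Using Kadane's algorithm on [7, -4, 20, 0, -10, -15, 0, 2, 14, 11]:

Scanning through the array:
Position 1 (value -4): max_ending_here = 3, max_so_far = 7
Position 2 (value 20): max_ending_here = 23, max_so_far = 23
Position 3 (value 0): max_ending_here = 23, max_so_far = 23
Position 4 (value -10): max_ending_here = 13, max_so_far = 23
Position 5 (value -15): max_ending_here = -2, max_so_far = 23
Position 6 (value 0): max_ending_here = 0, max_so_far = 23
Position 7 (value 2): max_ending_here = 2, max_so_far = 23
Position 8 (value 14): max_ending_here = 16, max_so_far = 23
Position 9 (value 11): max_ending_here = 27, max_so_far = 27

Maximum subarray: [0, 2, 14, 11]
Maximum sum: 27

The maximum subarray is [0, 2, 14, 11] with sum 27. This subarray runs from index 6 to index 9.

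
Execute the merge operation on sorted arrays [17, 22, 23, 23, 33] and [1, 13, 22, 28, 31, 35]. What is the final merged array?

Merging process:

Compare 17 vs 1: take 1 from right. Merged: [1]
Compare 17 vs 13: take 13 from right. Merged: [1, 13]
Compare 17 vs 22: take 17 from left. Merged: [1, 13, 17]
Compare 22 vs 22: take 22 from left. Merged: [1, 13, 17, 22]
Compare 23 vs 22: take 22 from right. Merged: [1, 13, 17, 22, 22]
Compare 23 vs 28: take 23 from left. Merged: [1, 13, 17, 22, 22, 23]
Compare 23 vs 28: take 23 from left. Merged: [1, 13, 17, 22, 22, 23, 23]
Compare 33 vs 28: take 28 from right. Merged: [1, 13, 17, 22, 22, 23, 23, 28]
Compare 33 vs 31: take 31 from right. Merged: [1, 13, 17, 22, 22, 23, 23, 28, 31]
Compare 33 vs 35: take 33 from left. Merged: [1, 13, 17, 22, 22, 23, 23, 28, 31, 33]
Append remaining from right: [35]. Merged: [1, 13, 17, 22, 22, 23, 23, 28, 31, 33, 35]

Final merged array: [1, 13, 17, 22, 22, 23, 23, 28, 31, 33, 35]
Total comparisons: 10

The merged array is [1, 13, 17, 22, 22, 23, 23, 28, 31, 33, 35], requiring 10 comparisons. The merge step runs in O(n) time where n is the total number of elements.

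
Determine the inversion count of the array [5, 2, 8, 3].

Finding inversions in [5, 2, 8, 3]:

(0, 1): arr[0]=5 > arr[1]=2
(0, 3): arr[0]=5 > arr[3]=3
(2, 3): arr[2]=8 > arr[3]=3

Total inversions: 3

The array has 3 inversion(s): (0,1), (0,3), (2,3). Each pair (i,j) satisfies i < j and arr[i] > arr[j].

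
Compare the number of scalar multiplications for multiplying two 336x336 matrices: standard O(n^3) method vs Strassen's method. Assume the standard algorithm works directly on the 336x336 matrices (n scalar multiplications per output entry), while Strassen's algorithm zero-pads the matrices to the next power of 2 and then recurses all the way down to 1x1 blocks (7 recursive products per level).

Matrix multiplication for 336x336 matrices:

Strassen's algorithm requires power-of-2 dimensions. Pad 336x336 to 512x512 (next power of 2).

Standard algorithm: 336^3 = 37933056 multiplications
Strassen's algorithm: 7^(log2(512)) = 7^9 = 40353607 multiplications
Difference: 37933056 - 40353607 = -2420551 (Strassen uses MORE here due to padding overhead — for small or just-over-power-of-2 n, padding can outweigh the per-level savings)

Standard: 37933056 multiplications (336^3). Strassen: 40353607 multiplications (7^9, after padding to 512x512). Strassen reduces 8 recursive multiplications to 7 at each level.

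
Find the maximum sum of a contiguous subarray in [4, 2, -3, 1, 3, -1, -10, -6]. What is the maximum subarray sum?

Using Kadane's algorithm on [4, 2, -3, 1, 3, -1, -10, -6]:

Scanning through the array:
Position 1 (value 2): max_ending_here = 6, max_so_far = 6
Position 2 (value -3): max_ending_here = 3, max_so_far = 6
Position 3 (value 1): max_ending_here = 4, max_so_far = 6
Position 4 (value 3): max_ending_here = 7, max_so_far = 7
Position 5 (value -1): max_ending_here = 6, max_so_far = 7
Position 6 (value -10): max_ending_here = -4, max_so_far = 7
Position 7 (value -6): max_ending_here = -6, max_so_far = 7

Maximum subarray: [4, 2, -3, 1, 3]
Maximum sum: 7

The maximum subarray is [4, 2, -3, 1, 3] with sum 7. This subarray runs from index 0 to index 4.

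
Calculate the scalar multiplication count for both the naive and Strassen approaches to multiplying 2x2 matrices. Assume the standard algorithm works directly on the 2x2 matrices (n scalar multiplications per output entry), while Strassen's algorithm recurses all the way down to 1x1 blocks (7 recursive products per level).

Matrix multiplication for 2x2 matrices:

Standard algorithm: 2^3 = 8 multiplications
Strassen's algorithm: 7^(log2(2)) = 7^1 = 7 multiplications
Savings: 8 - 7 = 1 multiplications

Standard: 8 multiplications (2^3). Strassen: 7 multiplications (7^1). Strassen reduces 8 recursive multiplications to 7 at each level.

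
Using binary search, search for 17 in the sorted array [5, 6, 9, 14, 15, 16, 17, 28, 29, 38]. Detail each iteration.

Binary search for 17 in [5, 6, 9, 14, 15, 16, 17, 28, 29, 38]:

lo=0, hi=9, mid=4, arr[mid]=15 -> 15 < 17, search right half
lo=5, hi=9, mid=7, arr[mid]=28 -> 28 > 17, search left half
lo=5, hi=6, mid=5, arr[mid]=16 -> 16 < 17, search right half
lo=6, hi=6, mid=6, arr[mid]=17 -> Found target at index 6!

Binary search finds 17 at index 6 after 4 comparisons. The search repeatedly halves the search space by comparing with the middle element.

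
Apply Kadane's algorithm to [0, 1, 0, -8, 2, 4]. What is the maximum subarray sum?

Using Kadane's algorithm on [0, 1, 0, -8, 2, 4]:

Scanning through the array:
Position 1 (value 1): max_ending_here = 1, max_so_far = 1
Position 2 (value 0): max_ending_here = 1, max_so_far = 1
Position 3 (value -8): max_ending_here = -7, max_so_far = 1
Position 4 (value 2): max_ending_here = 2, max_so_far = 2
Position 5 (value 4): max_ending_here = 6, max_so_far = 6

Maximum subarray: [2, 4]
Maximum sum: 6

The maximum subarray is [2, 4] with sum 6. This subarray runs from index 4 to index 5.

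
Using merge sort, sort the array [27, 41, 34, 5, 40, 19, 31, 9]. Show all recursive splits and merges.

Merge sort trace:

Split: [27, 41, 34, 5, 40, 19, 31, 9] -> [27, 41, 34, 5] and [40, 19, 31, 9]
  Split: [27, 41, 34, 5] -> [27, 41] and [34, 5]
    Split: [27, 41] -> [27] and [41]
    Merge: [27] + [41] -> [27, 41]
    Split: [34, 5] -> [34] and [5]
    Merge: [34] + [5] -> [5, 34]
  Merge: [27, 41] + [5, 34] -> [5, 27, 34, 41]
  Split: [40, 19, 31, 9] -> [40, 19] and [31, 9]
    Split: [40, 19] -> [40] and [19]
    Merge: [40] + [19] -> [19, 40]
    Split: [31, 9] -> [31] and [9]
    Merge: [31] + [9] -> [9, 31]
  Merge: [19, 40] + [9, 31] -> [9, 19, 31, 40]
Merge: [5, 27, 34, 41] + [9, 19, 31, 40] -> [5, 9, 19, 27, 31, 34, 40, 41]

Final sorted array: [5, 9, 19, 27, 31, 34, 40, 41]

The merge sort proceeds by recursively splitting the array and merging sorted halves.
After all merges, the sorted array is [5, 9, 19, 27, 31, 34, 40, 41].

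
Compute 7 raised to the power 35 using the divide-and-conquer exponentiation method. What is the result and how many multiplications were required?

Computing 7^35 by squaring (build up from 7^1; each line after the first costs one multiplication):

7^1 = 7
7^2 = (7^1)^2 = 7^2 = 49
7^4 = (7^2)^2 = 49^2 = 2401
7^8 = (7^4)^2 = 2401^2 = 5764801
7^16 = (7^8)^2 = 5764801^2 = 33232930569601
7^17 = 7 * 7^16 = 7 * 33232930569601 = 232630513987207
7^34 = (7^17)^2 = 232630513987207^2 = 54116956037952111668959660849
7^35 = 7 * 7^34 = 7 * 54116956037952111668959660849 = 378818692265664781682717625943

Result: 378818692265664781682717625943
Multiplications needed: 7 (7 lines after 7^1)

7^35 = 378818692265664781682717625943. Using exponentiation by squaring, this requires 7 multiplications. The key idea: if the exponent is even, square the half-power; if odd, multiply by the base once.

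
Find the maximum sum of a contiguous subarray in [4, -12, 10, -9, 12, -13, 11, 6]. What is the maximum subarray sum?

Using Kadane's algorithm on [4, -12, 10, -9, 12, -13, 11, 6]:

Scanning through the array:
Position 1 (value -12): max_ending_here = -8, max_so_far = 4
Position 2 (value 10): max_ending_here = 10, max_so_far = 10
Position 3 (value -9): max_ending_here = 1, max_so_far = 10
Position 4 (value 12): max_ending_here = 13, max_so_far = 13
Position 5 (value -13): max_ending_here = 0, max_so_far = 13
Position 6 (value 11): max_ending_here = 11, max_so_far = 13
Position 7 (value 6): max_ending_here = 17, max_so_far = 17

Maximum subarray: [10, -9, 12, -13, 11, 6]
Maximum sum: 17

The maximum subarray is [10, -9, 12, -13, 11, 6] with sum 17. This subarray runs from index 2 to index 7.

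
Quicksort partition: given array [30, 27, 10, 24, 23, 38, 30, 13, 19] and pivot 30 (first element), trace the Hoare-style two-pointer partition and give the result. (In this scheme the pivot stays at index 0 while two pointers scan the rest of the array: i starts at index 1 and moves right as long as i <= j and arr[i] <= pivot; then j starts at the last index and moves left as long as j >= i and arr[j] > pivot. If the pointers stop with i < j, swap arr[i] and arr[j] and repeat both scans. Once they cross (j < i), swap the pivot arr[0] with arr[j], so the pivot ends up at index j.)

Hoare-style two-pointer partition with pivot = 30:

Initial array: [30, 27, 10, 24, 23, 38, 30, 13, 19]

Pointers start at i = 1, j = 8.
i stops at index 5 (arr[5]=38 > 30), j stops at index 8 (arr[8]=19 <= 30): swap arr[5] and arr[8], array becomes [30, 27, 10, 24, 23, 19, 30, 13, 38]
i ends at 8, j ends at 7: the pointers have crossed (j < i), so scanning stops.

Swap pivot arr[0] with arr[7] to place pivot at position 7: [13, 27, 10, 24, 23, 19, 30, 30, 38]
Pivot position: 7

After partitioning with pivot 30, the array becomes [13, 27, 10, 24, 23, 19, 30, 30, 38]. The pivot is placed at index 7. All elements to the left of the pivot are <= 30, and all elements to the right are > 30.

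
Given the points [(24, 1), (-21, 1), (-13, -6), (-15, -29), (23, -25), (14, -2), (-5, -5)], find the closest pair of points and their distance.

Computing all pairwise distances among 7 points:

d((24, 1), (-21, 1)) = 45.0
d((24, 1), (-13, -6)) = 37.6563
d((24, 1), (-15, -29)) = 49.2037
d((24, 1), (23, -25)) = 26.0192
d((24, 1), (14, -2)) = 10.4403
d((24, 1), (-5, -5)) = 29.6142
d((-21, 1), (-13, -6)) = 10.6301
d((-21, 1), (-15, -29)) = 30.5941
d((-21, 1), (23, -25)) = 51.1077
d((-21, 1), (14, -2)) = 35.1283
d((-21, 1), (-5, -5)) = 17.088
d((-13, -6), (-15, -29)) = 23.0868
d((-13, -6), (23, -25)) = 40.7063
d((-13, -6), (14, -2)) = 27.2947
d((-13, -6), (-5, -5)) = 8.0623 <-- minimum
d((-15, -29), (23, -25)) = 38.2099
d((-15, -29), (14, -2)) = 39.6232
d((-15, -29), (-5, -5)) = 26.0
d((23, -25), (14, -2)) = 24.6982
d((23, -25), (-5, -5)) = 34.4093
d((14, -2), (-5, -5)) = 19.2354

Closest pair: (-13, -6) and (-5, -5) with distance 8.0623

The closest pair is (-13, -6) and (-5, -5) with Euclidean distance 8.0623. For 7 points, brute-force pairwise comparison is shown above. For large n, the divide-and-conquer algorithm (sort by x, recurse on halves, check the dividing strip) achieves O(n log n).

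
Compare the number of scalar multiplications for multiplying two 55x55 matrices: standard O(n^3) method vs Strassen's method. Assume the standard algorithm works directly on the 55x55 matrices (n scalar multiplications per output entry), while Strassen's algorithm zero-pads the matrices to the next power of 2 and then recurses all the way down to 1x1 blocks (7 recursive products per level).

Matrix multiplication for 55x55 matrices:

Strassen's algorithm requires power-of-2 dimensions. Pad 55x55 to 64x64 (next power of 2).

Standard algorithm: 55^3 = 166375 multiplications
Strassen's algorithm: 7^(log2(64)) = 7^6 = 117649 multiplications
Savings: 166375 - 117649 = 48726 multiplications

Standard: 166375 multiplications (55^3). Strassen: 117649 multiplications (7^6, after padding to 64x64). Strassen reduces 8 recursive multiplications to 7 at each level.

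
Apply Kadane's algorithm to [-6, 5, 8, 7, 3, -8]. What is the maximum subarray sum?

Using Kadane's algorithm on [-6, 5, 8, 7, 3, -8]:

Scanning through the array:
Position 1 (value 5): max_ending_here = 5, max_so_far = 5
Position 2 (value 8): max_ending_here = 13, max_so_far = 13
Position 3 (value 7): max_ending_here = 20, max_so_far = 20
Position 4 (value 3): max_ending_here = 23, max_so_far = 23
Position 5 (value -8): max_ending_here = 15, max_so_far = 23

Maximum subarray: [5, 8, 7, 3]
Maximum sum: 23

The maximum subarray is [5, 8, 7, 3] with sum 23. This subarray runs from index 1 to index 4.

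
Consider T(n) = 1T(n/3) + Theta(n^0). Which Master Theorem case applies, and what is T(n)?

Master Theorem for T(n) = 1T(n/3) + O(n^0):

a = 1, b = 3, c = 0
log_b(a) = log_3(1) = 0.0000

Case 2: c = 0 = log_3(1) = 0.0000
T(n) = O(n^0 log n) = O(log n)

For T(n) = 1T(n/3) + O(n^0): log_3(1) = 0.0000. This is Case 2 of the Master Theorem (c = log_b(a), equal work at all levels), giving O(log n).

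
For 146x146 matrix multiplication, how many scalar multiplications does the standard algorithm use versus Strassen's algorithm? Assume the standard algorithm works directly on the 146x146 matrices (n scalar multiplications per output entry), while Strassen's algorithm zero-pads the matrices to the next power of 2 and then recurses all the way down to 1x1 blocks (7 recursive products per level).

Matrix multiplication for 146x146 matrices:

Strassen's algorithm requires power-of-2 dimensions. Pad 146x146 to 256x256 (next power of 2).

Standard algorithm: 146^3 = 3112136 multiplications
Strassen's algorithm: 7^(log2(256)) = 7^8 = 5764801 multiplications
Difference: 3112136 - 5764801 = -2652665 (Strassen uses MORE here due to padding overhead — for small or just-over-power-of-2 n, padding can outweigh the per-level savings)

Standard: 3112136 multiplications (146^3). Strassen: 5764801 multiplications (7^8, after padding to 256x256). Strassen reduces 8 recursive multiplications to 7 at each level.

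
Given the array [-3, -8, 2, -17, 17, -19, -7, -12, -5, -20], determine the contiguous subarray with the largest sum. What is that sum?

Using Kadane's algorithm on [-3, -8, 2, -17, 17, -19, -7, -12, -5, -20]:

Scanning through the array:
Position 1 (value -8): max_ending_here = -8, max_so_far = -3
Position 2 (value 2): max_ending_here = 2, max_so_far = 2
Position 3 (value -17): max_ending_here = -15, max_so_far = 2
Position 4 (value 17): max_ending_here = 17, max_so_far = 17
Position 5 (value -19): max_ending_here = -2, max_so_far = 17
Position 6 (value -7): max_ending_here = -7, max_so_far = 17
Position 7 (value -12): max_ending_here = -12, max_so_far = 17
Position 8 (value -5): max_ending_here = -5, max_so_far = 17
Position 9 (value -20): max_ending_here = -20, max_so_far = 17

Maximum subarray: [17]
Maximum sum: 17

The maximum subarray is [17] with sum 17. This subarray runs from index 4 to index 4.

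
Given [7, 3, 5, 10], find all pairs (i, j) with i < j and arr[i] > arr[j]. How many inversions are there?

Finding inversions in [7, 3, 5, 10]:

(0, 1): arr[0]=7 > arr[1]=3
(0, 2): arr[0]=7 > arr[2]=5

Total inversions: 2

The array has 2 inversion(s): (0,1), (0,2). Each pair (i,j) satisfies i < j and arr[i] > arr[j].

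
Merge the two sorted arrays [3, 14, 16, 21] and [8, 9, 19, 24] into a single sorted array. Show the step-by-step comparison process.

Merging process:

Compare 3 vs 8: take 3 from left. Merged: [3]
Compare 14 vs 8: take 8 from right. Merged: [3, 8]
Compare 14 vs 9: take 9 from right. Merged: [3, 8, 9]
Compare 14 vs 19: take 14 from left. Merged: [3, 8, 9, 14]
Compare 16 vs 19: take 16 from left. Merged: [3, 8, 9, 14, 16]
Compare 21 vs 19: take 19 from right. Merged: [3, 8, 9, 14, 16, 19]
Compare 21 vs 24: take 21 from left. Merged: [3, 8, 9, 14, 16, 19, 21]
Append remaining from right: [24]. Merged: [3, 8, 9, 14, 16, 19, 21, 24]

Final merged array: [3, 8, 9, 14, 16, 19, 21, 24]
Total comparisons: 7

The merged array is [3, 8, 9, 14, 16, 19, 21, 24], requiring 7 comparisons. The merge step runs in O(n) time where n is the total number of elements.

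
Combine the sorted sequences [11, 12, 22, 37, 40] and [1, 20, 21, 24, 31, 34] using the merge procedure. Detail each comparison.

Merging process:

Compare 11 vs 1: take 1 from right. Merged: [1]
Compare 11 vs 20: take 11 from left. Merged: [1, 11]
Compare 12 vs 20: take 12 from left. Merged: [1, 11, 12]
Compare 22 vs 20: take 20 from right. Merged: [1, 11, 12, 20]
Compare 22 vs 21: take 21 from right. Merged: [1, 11, 12, 20, 21]
Compare 22 vs 24: take 22 from left. Merged: [1, 11, 12, 20, 21, 22]
Compare 37 vs 24: take 24 from right. Merged: [1, 11, 12, 20, 21, 22, 24]
Compare 37 vs 31: take 31 from right. Merged: [1, 11, 12, 20, 21, 22, 24, 31]
Compare 37 vs 34: take 34 from right. Merged: [1, 11, 12, 20, 21, 22, 24, 31, 34]
Append remaining from left: [37, 40]. Merged: [1, 11, 12, 20, 21, 22, 24, 31, 34, 37, 40]

Final merged array: [1, 11, 12, 20, 21, 22, 24, 31, 34, 37, 40]
Total comparisons: 9

The merged array is [1, 11, 12, 20, 21, 22, 24, 31, 34, 37, 40], requiring 9 comparisons. The merge step runs in O(n) time where n is the total number of elements.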